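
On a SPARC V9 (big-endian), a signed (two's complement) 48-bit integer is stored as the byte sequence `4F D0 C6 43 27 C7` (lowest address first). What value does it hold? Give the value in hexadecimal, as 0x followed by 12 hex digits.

In big-endian order the high byte comes first in memory.
The bytes are already most-significant first: 0x4FD0C64327C7.

0x4FD0C64327C7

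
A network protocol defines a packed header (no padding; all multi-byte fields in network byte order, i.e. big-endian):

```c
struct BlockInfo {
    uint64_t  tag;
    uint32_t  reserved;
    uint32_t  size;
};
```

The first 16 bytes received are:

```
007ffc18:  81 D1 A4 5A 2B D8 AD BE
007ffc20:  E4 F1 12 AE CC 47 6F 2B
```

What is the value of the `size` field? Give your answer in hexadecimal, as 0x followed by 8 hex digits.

0xCC476F2B

`size` follows `tag` (8 B), `reserved` (4 B), so it starts at offset 8 + 4 = 12 and occupies 4 bytes.
Bytes at offsets 12..15: CC 47 6F 2B.
Big-endian: lowest address holds the most-significant byte.
The bytes are already most-significant first: 0xCC476F2B.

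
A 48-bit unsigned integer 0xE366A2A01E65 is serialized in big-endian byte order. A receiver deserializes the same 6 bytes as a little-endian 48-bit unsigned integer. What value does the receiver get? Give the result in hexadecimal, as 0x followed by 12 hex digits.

Stored big-endian, the bytes at ascending addresses are E3 66 A2 A0 1E 65.
Read back as little-endian, the first byte is least significant, giving 0x651EA0A266E3.

0x651EA0A266E3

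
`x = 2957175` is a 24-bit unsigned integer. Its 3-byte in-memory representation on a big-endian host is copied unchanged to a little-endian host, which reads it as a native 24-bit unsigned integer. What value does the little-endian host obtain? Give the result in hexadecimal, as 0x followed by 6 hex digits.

0x771F2D

2957175 in 24-bit hexadecimal is 0x2D1F77.
Stored big-endian, the bytes at ascending addresses are 2D 1F 77.
Read back as little-endian, the first byte is least significant, giving 0x771F2D.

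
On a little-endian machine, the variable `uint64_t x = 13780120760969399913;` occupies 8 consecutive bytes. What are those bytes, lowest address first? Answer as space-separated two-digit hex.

69 0E 91 67 D2 D2 3C BF

13780120760969399913 in hexadecimal, padded to 64 bits, is 0xBF3CD2D267910E69.
Split into bytes (most-significant first): BF 3C D2 D2 67 91 0E 69.
Little-endian: lowest address holds the least-significant byte.
So at ascending addresses the bytes are 69 0E 91 67 D2 D2 3C BF.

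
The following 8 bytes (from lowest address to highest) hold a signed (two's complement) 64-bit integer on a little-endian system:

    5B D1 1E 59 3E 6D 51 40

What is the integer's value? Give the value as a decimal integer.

Little-endian stores the least-significant byte at the lowest address.
Reassemble most-significant byte first: 40 51 6D 3E 59 1E D1 5B → 0x40516D3E591ED15B.
0x40516D3E591ED15B = 4634605606091542875.

4634605606091542875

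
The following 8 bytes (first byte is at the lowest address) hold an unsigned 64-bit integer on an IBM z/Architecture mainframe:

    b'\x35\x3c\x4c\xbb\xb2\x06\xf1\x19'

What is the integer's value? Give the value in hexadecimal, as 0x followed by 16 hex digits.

Big-endian stores the most-significant byte at the lowest address.
The bytes are already most-significant first: 0x353C4CBBB206F119.

0x353C4CBBB206F119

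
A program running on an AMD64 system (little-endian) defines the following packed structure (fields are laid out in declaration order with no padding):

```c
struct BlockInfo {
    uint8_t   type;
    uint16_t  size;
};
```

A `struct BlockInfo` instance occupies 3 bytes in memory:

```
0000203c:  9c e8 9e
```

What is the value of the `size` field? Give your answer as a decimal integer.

40680

`size` follows `type` (1 byte), so it starts at byte offset 1 and occupies 2 bytes.
Bytes at offsets 1..2: E8 9E.
In little-endian order the low byte comes first in memory.
Reassemble most-significant byte first: 9E E8 → 0x9EE8.
0x9EE8 = 40680.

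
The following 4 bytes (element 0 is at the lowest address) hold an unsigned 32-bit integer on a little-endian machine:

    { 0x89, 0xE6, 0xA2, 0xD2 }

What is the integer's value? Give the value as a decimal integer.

In little-endian order the low byte comes first in memory.
Reassemble most-significant byte first: D2 A2 E6 89 → 0xD2A2E689.
0xD2A2E689 = 3533891209.

3533891209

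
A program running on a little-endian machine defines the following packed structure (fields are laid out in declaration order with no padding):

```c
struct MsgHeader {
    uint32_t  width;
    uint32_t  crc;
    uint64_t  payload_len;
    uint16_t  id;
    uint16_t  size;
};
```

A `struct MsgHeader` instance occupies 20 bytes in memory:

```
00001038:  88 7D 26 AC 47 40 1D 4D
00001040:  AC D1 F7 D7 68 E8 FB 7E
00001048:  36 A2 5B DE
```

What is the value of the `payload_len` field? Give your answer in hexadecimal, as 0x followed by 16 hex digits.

0x7EFBE868D7F7D1AC

`payload_len` follows `width` (4 B), `crc` (4 B), so it starts at offset 4 + 4 = 8 and occupies 8 bytes.
Bytes at offsets 8..15: AC D1 F7 D7 68 E8 FB 7E.
Little-endian: lowest address holds the least-significant byte.
Reassemble most-significant byte first: 7E FB E8 68 D7 F7 D1 AC → 0x7EFBE868D7F7D1AC.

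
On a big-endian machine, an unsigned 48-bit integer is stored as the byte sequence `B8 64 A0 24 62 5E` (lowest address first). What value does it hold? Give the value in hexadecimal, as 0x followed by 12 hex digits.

0xB864A024625E

In big-endian order the high byte comes first in memory.
The bytes are already most-significant first: 0xB864A024625E.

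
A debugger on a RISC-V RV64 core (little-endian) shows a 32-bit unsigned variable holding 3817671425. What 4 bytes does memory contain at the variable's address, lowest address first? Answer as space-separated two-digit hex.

3817671425 in hexadecimal, padded to 32 bits, is 0xE38D0B01.
Split into bytes (most-significant first): E3 8D 0B 01.
Little-endian: lowest address holds the least-significant byte.
So at ascending addresses the bytes are 01 0B 8D E3.

01 0B 8D E3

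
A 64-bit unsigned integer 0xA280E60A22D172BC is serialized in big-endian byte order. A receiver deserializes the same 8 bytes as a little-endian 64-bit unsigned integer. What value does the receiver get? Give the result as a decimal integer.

Stored big-endian, the bytes at ascending addresses are A2 80 E6 0A 22 D1 72 BC.
Read back as little-endian, the first byte is least significant, giving 0xBC72D1220AE680A2.
0xBC72D1220AE680A2 = 13579145770617438370.

13579145770617438370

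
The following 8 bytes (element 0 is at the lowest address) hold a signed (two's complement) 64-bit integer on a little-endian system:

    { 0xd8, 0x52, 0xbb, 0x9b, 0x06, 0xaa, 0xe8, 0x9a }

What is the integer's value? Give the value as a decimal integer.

In little-endian order the low byte comes first in memory.
Reassemble most-significant byte first: 9A E8 AA 06 9B BB 52 D8 → 0x9AE8AA069BBB52D8.
Top bit is set, so as a signed 64-bit value this is 0x9AE8AA069BBB52D8 − 2^64 = -7284385451912506664.

-7284385451912506664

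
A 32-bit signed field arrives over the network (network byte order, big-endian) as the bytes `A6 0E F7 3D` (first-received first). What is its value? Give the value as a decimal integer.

-1508968643

In big-endian order the high byte comes first in memory.
The bytes are already most-significant first: 0xA60EF73D.
Top bit is set, so as a signed 32-bit value this is 0xA60EF73D − 2^32 = -1508968643.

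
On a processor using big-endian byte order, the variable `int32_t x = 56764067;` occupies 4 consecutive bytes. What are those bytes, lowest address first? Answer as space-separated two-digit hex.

56764067 in hexadecimal, padded to 32 bits, is 0x036226A3.
Split into bytes (most-significant first): 03 62 26 A3.
In big-endian order the high byte comes first in memory.
So the memory order matches the most-significant-first order: 03 62 26 A3.

03 62 26 A3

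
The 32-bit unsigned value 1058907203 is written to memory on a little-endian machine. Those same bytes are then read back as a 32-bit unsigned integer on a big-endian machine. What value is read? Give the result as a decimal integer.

1058907203 in 32-bit hexadecimal is 0x3F1DA443.
Stored little-endian, the bytes at ascending addresses are 43 A4 1D 3F.
Read back as big-endian, the last byte is least significant, giving 0x43A41D3F.
0x43A41D3F = 1134828863.

1134828863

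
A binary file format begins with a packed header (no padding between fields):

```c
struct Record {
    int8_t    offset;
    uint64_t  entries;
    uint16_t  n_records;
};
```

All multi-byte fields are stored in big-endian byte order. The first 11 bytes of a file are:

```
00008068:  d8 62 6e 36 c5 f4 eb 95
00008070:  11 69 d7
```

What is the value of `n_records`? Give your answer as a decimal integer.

27095

`n_records` follows `offset` (1 B), `entries` (8 B), so it starts at offset 1 + 8 = 9 and occupies 2 bytes.
Bytes at offsets 9..10: 69 D7.
In big-endian order the high byte comes first in memory.
The bytes are already most-significant first: 0x69D7.
0x69D7 = 27095.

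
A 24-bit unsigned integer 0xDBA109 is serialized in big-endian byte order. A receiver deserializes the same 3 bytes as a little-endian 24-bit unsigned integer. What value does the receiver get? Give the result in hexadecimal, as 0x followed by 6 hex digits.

Stored big-endian, the bytes at ascending addresses are DB A1 09.
Read back as little-endian, the first byte is least significant, giving 0x09A1DB.

0x09A1DB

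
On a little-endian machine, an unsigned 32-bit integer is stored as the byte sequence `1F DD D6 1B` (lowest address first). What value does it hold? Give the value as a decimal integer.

In little-endian order the low byte comes first in memory.
Reassemble most-significant byte first: 1B D6 DD 1F → 0x1BD6DD1F.
0x1BD6DD1F = 467066143.

467066143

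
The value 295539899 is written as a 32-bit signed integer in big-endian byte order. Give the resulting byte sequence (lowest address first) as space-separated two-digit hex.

11 9D 94 BB

295539899 in hexadecimal, padded to 32 bits, is 0x119D94BB.
Split into bytes (most-significant first): 11 9D 94 BB.
In big-endian order the high byte comes first in memory.
So the memory order matches the most-significant-first order: 11 9D 94 BB.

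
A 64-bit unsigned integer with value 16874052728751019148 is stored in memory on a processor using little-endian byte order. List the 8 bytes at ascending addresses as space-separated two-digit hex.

8C 54 6A E2 8D AD 2C EA

16874052728751019148 in hexadecimal, padded to 64 bits, is 0xEA2CAD8DE26A548C.
Split into bytes (most-significant first): EA 2C AD 8D E2 6A 54 8C.
Little-endian: lowest address holds the least-significant byte.
So at ascending addresses the bytes are 8C 54 6A E2 8D AD 2C EA.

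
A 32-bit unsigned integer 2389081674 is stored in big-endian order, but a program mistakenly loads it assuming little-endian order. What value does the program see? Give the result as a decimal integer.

1249797774

2389081674 in 32-bit hexadecimal is 0x8E667E4A.
Stored big-endian, the bytes at ascending addresses are 8E 66 7E 4A.
Read back as little-endian, the first byte is least significant, giving 0x4A7E668E.
0x4A7E668E = 1249797774.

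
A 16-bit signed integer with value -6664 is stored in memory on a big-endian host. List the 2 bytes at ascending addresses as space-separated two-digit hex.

E5 F8

Two's complement of -6664 in 16 bits: 6664 = 0x1A08; invert → 0xE5F7; add 1 → 0xE5F8.
Split into bytes (most-significant first): E5 F8.
Big-endian stores the most-significant byte at the lowest address.
So the memory order matches the most-significant-first order: E5 F8.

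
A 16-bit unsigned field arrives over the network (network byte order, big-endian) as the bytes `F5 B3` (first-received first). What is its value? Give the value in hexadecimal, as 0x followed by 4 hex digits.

In big-endian order the high byte comes first in memory.
The bytes are already most-significant first: 0xF5B3.

0xF5B3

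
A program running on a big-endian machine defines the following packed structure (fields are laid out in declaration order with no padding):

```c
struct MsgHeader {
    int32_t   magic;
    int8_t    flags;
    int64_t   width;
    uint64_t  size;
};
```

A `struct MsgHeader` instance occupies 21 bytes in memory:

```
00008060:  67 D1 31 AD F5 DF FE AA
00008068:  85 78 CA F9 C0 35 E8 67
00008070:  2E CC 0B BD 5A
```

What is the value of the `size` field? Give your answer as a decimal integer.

`size` follows `magic` (4 B), `flags` (1 B), `width` (8 B), so it starts at offset 4 + 1 + 8 = 13 and occupies 8 bytes.
Bytes at offsets 13..20: 35 E8 67 2E CC 0B BD 5A.
Big-endian stores the most-significant byte at the lowest address.
The bytes are already most-significant first: 0x35E8672ECC0BBD5A.
0x35E8672ECC0BBD5A = 3884468129296530778.

3884468129296530778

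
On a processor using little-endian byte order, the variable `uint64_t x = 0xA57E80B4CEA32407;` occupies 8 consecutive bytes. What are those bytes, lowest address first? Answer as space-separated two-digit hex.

Split into bytes (most-significant first): A5 7E 80 B4 CE A3 24 07.
In little-endian order the low byte comes first in memory.
So at ascending addresses the bytes are 07 24 A3 CE B4 80 7E A5.

07 24 A3 CE B4 80 7E A5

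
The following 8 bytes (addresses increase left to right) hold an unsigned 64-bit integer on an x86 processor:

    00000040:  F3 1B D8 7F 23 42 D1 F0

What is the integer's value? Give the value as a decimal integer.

Little-endian: lowest address holds the least-significant byte.
Reassemble most-significant byte first: F0 D1 42 23 7F D8 1B F3 → 0xF0D142237FD81BF3.
0xF0D142237FD81BF3 = 17352723559471389683.

17352723559471389683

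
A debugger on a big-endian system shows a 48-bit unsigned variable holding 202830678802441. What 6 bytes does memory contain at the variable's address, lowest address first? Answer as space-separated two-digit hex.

202830678802441 in hexadecimal, padded to 48 bits, is 0xB879328F4009.
Split into bytes (most-significant first): B8 79 32 8F 40 09.
Big-endian stores the most-significant byte at the lowest address.
So the memory order matches the most-significant-first order: B8 79 32 8F 40 09.

B8 79 32 8F 40 09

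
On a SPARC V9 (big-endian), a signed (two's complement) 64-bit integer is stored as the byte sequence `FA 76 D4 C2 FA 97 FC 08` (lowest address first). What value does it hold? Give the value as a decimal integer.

Big-endian stores the most-significant byte at the lowest address.
The bytes are already most-significant first: 0xFA76D4C2FA97FC08.
Top bit is set, so as a signed 64-bit value this is 0xFA76D4C2FA97FC08 − 2^64 = -398897583082701816.

-398897583082701816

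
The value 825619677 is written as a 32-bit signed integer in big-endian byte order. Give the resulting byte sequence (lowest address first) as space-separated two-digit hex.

31 35 F4 DD

825619677 in hexadecimal, padded to 32 bits, is 0x3135F4DD.
Split into bytes (most-significant first): 31 35 F4 DD.
Big-endian stores the most-significant byte at the lowest address.
So the memory order matches the most-significant-first order: 31 35 F4 DD.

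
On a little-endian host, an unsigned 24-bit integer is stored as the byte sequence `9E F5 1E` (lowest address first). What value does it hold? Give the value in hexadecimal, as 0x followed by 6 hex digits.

Little-endian: lowest address holds the least-significant byte.
Reassemble most-significant byte first: 1E F5 9E → 0x1EF59E.

0x1EF59E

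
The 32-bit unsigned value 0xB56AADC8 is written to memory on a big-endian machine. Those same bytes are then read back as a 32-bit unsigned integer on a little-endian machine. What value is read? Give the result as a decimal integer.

3366808245

Stored big-endian, the bytes at ascending addresses are B5 6A AD C8.
Read back as little-endian, the first byte is least significant, giving 0xC8AD6AB5.
0xC8AD6AB5 = 3366808245.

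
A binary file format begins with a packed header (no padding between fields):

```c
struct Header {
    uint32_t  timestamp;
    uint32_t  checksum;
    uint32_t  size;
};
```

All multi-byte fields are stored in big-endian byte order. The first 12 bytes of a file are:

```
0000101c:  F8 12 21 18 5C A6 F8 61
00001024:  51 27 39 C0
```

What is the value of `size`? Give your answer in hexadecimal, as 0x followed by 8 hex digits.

`size` follows `timestamp` (4 B), `checksum` (4 B), so it starts at offset 4 + 4 = 8 and occupies 4 bytes.
Bytes at offsets 8..11: 51 27 39 C0.
In big-endian order the high byte comes first in memory.
The bytes are already most-significant first: 0x512739C0.

0x512739C0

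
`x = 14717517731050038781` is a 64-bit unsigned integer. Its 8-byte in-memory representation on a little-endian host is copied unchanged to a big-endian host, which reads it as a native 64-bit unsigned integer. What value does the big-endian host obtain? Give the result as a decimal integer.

14717517731050038781 in 64-bit hexadecimal is 0xCC3F20664EC025FD.
Stored little-endian, the bytes at ascending addresses are FD 25 C0 4E 66 20 3F CC.
Read back as big-endian, the last byte is least significant, giving 0xFD25C04E66203FCC.
0xFD25C04E66203FCC = 18241197308687433676.

18241197308687433676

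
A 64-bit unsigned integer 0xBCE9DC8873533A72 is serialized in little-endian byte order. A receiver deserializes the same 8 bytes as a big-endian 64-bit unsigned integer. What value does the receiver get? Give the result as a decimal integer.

8230983024655526332

Stored little-endian, the bytes at ascending addresses are 72 3A 53 73 88 DC E9 BC.
Read back as big-endian, the last byte is least significant, giving 0x723A537388DCE9BC.
0x723A537388DCE9BC = 8230983024655526332.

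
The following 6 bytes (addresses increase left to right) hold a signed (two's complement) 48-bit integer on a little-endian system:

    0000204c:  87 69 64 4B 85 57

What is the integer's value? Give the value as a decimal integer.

Little-endian stores the least-significant byte at the lowest address.
Reassemble most-significant byte first: 57 85 4B 64 69 87 → 0x57854B646987.
0x57854B646987 = 96230007138695.

96230007138695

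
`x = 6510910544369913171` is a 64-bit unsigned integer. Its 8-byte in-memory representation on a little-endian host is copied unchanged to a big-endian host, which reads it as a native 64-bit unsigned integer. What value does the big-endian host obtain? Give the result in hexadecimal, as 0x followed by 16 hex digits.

0x538D83D1A4665B5A

6510910544369913171 in 64-bit hexadecimal is 0x5A5B66A4D1838D53.
Stored little-endian, the bytes at ascending addresses are 53 8D 83 D1 A4 66 5B 5A.
Read back as big-endian, the last byte is least significant, giving 0x538D83D1A4665B5A.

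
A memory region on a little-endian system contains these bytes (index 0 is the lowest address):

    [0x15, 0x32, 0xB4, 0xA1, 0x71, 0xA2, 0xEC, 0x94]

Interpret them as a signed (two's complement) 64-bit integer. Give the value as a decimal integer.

Little-endian: lowest address holds the least-significant byte.
Reassemble most-significant byte first: 94 EC A2 71 A1 B4 32 15 → 0x94ECA271A1B43215.
Top bit is set, so as a signed 64-bit value this is 0x94ECA271A1B43215 − 2^64 = -7715613452664557035.

-7715613452664557035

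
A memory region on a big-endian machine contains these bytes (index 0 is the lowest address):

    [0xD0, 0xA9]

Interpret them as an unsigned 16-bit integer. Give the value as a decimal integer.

53417

Big-endian: lowest address holds the most-significant byte.
The bytes are already most-significant first: 0xD0A9.
0xD0A9 = 53417.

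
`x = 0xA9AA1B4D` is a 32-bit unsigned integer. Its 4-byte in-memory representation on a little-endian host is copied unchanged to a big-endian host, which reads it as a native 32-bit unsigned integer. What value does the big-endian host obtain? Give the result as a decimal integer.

1293658793

Stored little-endian, the bytes at ascending addresses are 4D 1B AA A9.
Read back as big-endian, the last byte is least significant, giving 0x4D1BAAA9.
0x4D1BAAA9 = 1293658793.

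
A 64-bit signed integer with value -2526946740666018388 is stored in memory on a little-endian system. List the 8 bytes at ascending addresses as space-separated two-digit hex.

Two's complement of -2526946740666018388 in 64 bits: 2526946740666018388 = 0x231184AC1BBAAA54; invert → 0xDCEE7B53E44555AB; add 1 → 0xDCEE7B53E44555AC.
Split into bytes (most-significant first): DC EE 7B 53 E4 45 55 AC.
In little-endian order the low byte comes first in memory.
So at ascending addresses the bytes are AC 55 45 E4 53 7B EE DC.

AC 55 45 E4 53 7B EE DC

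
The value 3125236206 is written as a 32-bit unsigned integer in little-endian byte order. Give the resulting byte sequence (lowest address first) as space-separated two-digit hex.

EE 51 47 BA

3125236206 in hexadecimal, padded to 32 bits, is 0xBA4751EE.
Split into bytes (most-significant first): BA 47 51 EE.
Little-endian stores the least-significant byte at the lowest address.
So at ascending addresses the bytes are EE 51 47 BA.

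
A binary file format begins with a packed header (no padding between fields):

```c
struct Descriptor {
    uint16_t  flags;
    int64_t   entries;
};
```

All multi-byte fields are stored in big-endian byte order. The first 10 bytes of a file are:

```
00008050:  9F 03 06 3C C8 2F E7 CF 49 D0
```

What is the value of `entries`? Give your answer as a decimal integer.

449454170908346832

`entries` follows `flags` (2 bytes), so it starts at byte offset 2 and occupies 8 bytes.
Bytes at offsets 2..9: 06 3C C8 2F E7 CF 49 D0.
In big-endian order the high byte comes first in memory.
The bytes are already most-significant first: 0x063CC82FE7CF49D0.
0x063CC82FE7CF49D0 = 449454170908346832.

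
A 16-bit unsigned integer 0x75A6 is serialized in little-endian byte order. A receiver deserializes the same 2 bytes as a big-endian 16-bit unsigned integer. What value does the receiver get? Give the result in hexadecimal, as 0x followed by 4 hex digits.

Stored little-endian, the bytes at ascending addresses are A6 75.
Read back as big-endian, the last byte is least significant, giving 0xA675.

0xA675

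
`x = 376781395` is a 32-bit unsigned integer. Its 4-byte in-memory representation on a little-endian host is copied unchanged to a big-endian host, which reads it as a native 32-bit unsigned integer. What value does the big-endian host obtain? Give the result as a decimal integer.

376781395 in 32-bit hexadecimal is 0x16753A53.
Stored little-endian, the bytes at ascending addresses are 53 3A 75 16.
Read back as big-endian, the last byte is least significant, giving 0x533A7516.
0x533A7516 = 1396339990.

1396339990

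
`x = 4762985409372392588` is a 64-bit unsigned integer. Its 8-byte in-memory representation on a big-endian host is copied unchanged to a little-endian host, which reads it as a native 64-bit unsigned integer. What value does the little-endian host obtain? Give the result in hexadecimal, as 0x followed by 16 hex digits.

4762985409372392588 in 64-bit hexadecimal is 0x421985FE94028C8C.
Stored big-endian, the bytes at ascending addresses are 42 19 85 FE 94 02 8C 8C.
Read back as little-endian, the first byte is least significant, giving 0x8C8C0294FE851942.

0x8C8C0294FE851942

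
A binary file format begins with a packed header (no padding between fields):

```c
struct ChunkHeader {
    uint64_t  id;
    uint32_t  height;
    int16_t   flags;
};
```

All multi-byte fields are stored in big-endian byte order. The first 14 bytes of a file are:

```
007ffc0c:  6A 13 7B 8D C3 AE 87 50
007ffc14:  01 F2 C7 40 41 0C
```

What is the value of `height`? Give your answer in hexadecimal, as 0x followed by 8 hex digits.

0x01F2C740

`height` follows `id` (8 bytes), so it starts at byte offset 8 and occupies 4 bytes.
Bytes at offsets 8..11: 01 F2 C7 40.
Big-endian: lowest address holds the most-significant byte.
The bytes are already most-significant first: 0x01F2C740.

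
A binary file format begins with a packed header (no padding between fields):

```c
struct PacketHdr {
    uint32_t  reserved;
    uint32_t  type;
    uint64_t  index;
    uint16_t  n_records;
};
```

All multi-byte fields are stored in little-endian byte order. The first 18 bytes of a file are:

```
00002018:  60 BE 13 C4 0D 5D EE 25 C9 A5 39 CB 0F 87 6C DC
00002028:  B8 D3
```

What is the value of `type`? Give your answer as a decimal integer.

`type` follows `reserved` (4 bytes), so it starts at byte offset 4 and occupies 4 bytes.
Bytes at offsets 4..7: 0D 5D EE 25.
Little-endian: lowest address holds the least-significant byte.
Reassemble most-significant byte first: 25 EE 5D 0D → 0x25EE5D0D.
0x25EE5D0D = 636378381.

636378381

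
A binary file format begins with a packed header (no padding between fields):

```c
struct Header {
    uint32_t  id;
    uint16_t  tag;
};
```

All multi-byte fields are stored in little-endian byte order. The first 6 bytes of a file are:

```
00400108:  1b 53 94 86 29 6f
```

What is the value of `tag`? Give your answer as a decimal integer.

`tag` follows `id` (4 bytes), so it starts at byte offset 4 and occupies 2 bytes.
Bytes at offsets 4..5: 29 6F.
Little-endian: lowest address holds the least-significant byte.
Reassemble most-significant byte first: 6F 29 → 0x6F29.
0x6F29 = 28457.

28457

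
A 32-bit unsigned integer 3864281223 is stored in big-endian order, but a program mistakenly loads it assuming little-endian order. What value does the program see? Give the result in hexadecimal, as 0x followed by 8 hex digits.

3864281223 in 32-bit hexadecimal is 0xE6544087.
Stored big-endian, the bytes at ascending addresses are E6 54 40 87.
Read back as little-endian, the first byte is least significant, giving 0x874054E6.

0x874054E6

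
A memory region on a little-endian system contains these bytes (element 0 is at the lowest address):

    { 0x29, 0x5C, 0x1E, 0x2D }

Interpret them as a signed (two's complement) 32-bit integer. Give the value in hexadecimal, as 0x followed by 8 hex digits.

Little-endian: lowest address holds the least-significant byte.
Reassemble most-significant byte first: 2D 1E 5C 29 → 0x2D1E5C29.

0x2D1E5C29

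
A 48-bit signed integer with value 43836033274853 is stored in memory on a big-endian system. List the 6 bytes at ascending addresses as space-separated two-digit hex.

27 DE 5F 31 13 E5

43836033274853 in hexadecimal, padded to 48 bits, is 0x27DE5F3113E5.
Split into bytes (most-significant first): 27 DE 5F 31 13 E5.
In big-endian order the high byte comes first in memory.
So the memory order matches the most-significant-first order: 27 DE 5F 31 13 E5.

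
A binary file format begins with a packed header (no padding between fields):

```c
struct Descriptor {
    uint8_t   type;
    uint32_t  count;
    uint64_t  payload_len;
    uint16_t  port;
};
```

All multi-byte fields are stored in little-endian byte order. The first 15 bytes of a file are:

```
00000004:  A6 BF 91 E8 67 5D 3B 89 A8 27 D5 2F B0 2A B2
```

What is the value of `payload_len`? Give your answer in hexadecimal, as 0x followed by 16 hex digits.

`payload_len` follows `type` (1 B), `count` (4 B), so it starts at offset 1 + 4 = 5 and occupies 8 bytes.
Bytes at offsets 5..12: 5D 3B 89 A8 27 D5 2F B0.
Little-endian stores the least-significant byte at the lowest address.
Reassemble most-significant byte first: B0 2F D5 27 A8 89 3B 5D → 0xB02FD527A8893B5D.

0xB02FD527A8893B5D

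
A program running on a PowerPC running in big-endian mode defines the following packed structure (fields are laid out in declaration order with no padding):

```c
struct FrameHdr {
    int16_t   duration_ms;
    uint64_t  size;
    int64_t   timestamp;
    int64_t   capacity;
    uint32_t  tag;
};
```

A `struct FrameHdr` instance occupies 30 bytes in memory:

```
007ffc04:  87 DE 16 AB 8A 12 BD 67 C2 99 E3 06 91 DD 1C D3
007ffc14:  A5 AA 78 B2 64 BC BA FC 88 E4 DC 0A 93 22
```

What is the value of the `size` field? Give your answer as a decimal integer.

`size` follows `duration_ms` (2 bytes), so it starts at byte offset 2 and occupies 8 bytes.
Bytes at offsets 2..9: 16 AB 8A 12 BD 67 C2 99.
In big-endian order the high byte comes first in memory.
The bytes are already most-significant first: 0x16AB8A12BD67C299.
0x16AB8A12BD67C299 = 1633551102943675033.

1633551102943675033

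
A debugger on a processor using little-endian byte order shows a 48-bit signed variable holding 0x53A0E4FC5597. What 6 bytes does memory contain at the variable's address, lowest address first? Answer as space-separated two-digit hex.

Split into bytes (most-significant first): 53 A0 E4 FC 55 97.
Little-endian stores the least-significant byte at the lowest address.
So at ascending addresses the bytes are 97 55 FC E4 A0 53.

97 55 FC E4 A0 53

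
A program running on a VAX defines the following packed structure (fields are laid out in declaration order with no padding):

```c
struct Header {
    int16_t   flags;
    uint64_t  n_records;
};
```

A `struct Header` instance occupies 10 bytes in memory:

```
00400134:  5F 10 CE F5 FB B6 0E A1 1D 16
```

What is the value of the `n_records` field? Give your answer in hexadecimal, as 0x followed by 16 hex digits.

`n_records` follows `flags` (2 bytes), so it starts at byte offset 2 and occupies 8 bytes.
Bytes at offsets 2..9: CE F5 FB B6 0E A1 1D 16.
In little-endian order the low byte comes first in memory.
Reassemble most-significant byte first: 16 1D A1 0E B6 FB F5 CE → 0x161DA10EB6FBF5CE.

0x161DA10EB6FBF5CE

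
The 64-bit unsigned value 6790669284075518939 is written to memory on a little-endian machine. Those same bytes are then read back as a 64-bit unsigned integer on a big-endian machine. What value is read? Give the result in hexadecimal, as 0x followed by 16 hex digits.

0xDB3B7A40BC4D3D5E

6790669284075518939 in 64-bit hexadecimal is 0x5E3D4DBC407A3BDB.
Stored little-endian, the bytes at ascending addresses are DB 3B 7A 40 BC 4D 3D 5E.
Read back as big-endian, the last byte is least significant, giving 0xDB3B7A40BC4D3D5E.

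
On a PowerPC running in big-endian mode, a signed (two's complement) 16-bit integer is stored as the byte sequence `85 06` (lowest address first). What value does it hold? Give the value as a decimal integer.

-31482

Big-endian stores the most-significant byte at the lowest address.
The bytes are already most-significant first: 0x8506.
Top bit is set, so as a signed 16-bit value this is 0x8506 − 2^16 = -31482.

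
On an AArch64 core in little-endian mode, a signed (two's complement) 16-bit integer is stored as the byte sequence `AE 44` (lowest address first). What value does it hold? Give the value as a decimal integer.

17582

Little-endian: lowest address holds the least-significant byte.
Reassemble most-significant byte first: 44 AE → 0x44AE.
0x44AE = 17582.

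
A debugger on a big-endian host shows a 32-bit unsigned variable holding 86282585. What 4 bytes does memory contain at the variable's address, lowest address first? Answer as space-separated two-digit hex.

86282585 in hexadecimal, padded to 32 bits, is 0x05249159.
Split into bytes (most-significant first): 05 24 91 59.
Big-endian stores the most-significant byte at the lowest address.
So the memory order matches the most-significant-first order: 05 24 91 59.

05 24 91 59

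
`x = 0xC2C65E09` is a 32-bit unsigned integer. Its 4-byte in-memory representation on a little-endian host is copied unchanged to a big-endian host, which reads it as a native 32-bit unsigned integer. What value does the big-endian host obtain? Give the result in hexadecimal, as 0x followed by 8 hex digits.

0x095EC6C2

Stored little-endian, the bytes at ascending addresses are 09 5E C6 C2.
Read back as big-endian, the last byte is least significant, giving 0x095EC6C2.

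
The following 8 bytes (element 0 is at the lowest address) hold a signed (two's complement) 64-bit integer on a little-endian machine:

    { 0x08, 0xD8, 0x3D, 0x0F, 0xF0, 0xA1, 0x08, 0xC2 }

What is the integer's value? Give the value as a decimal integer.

-4465140978117912568

Little-endian stores the least-significant byte at the lowest address.
Reassemble most-significant byte first: C2 08 A1 F0 0F 3D D8 08 → 0xC208A1F00F3DD808.
Top bit is set, so as a signed 64-bit value this is 0xC208A1F00F3DD808 − 2^64 = -4465140978117912568.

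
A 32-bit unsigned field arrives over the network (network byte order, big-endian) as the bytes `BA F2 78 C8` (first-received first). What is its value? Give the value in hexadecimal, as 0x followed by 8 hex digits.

0xBAF278C8

Big-endian: lowest address holds the most-significant byte.
The bytes are already most-significant first: 0xBAF278C8.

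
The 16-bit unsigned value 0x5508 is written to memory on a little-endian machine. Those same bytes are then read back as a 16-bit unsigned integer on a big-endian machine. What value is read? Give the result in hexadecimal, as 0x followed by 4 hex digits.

Stored little-endian, the bytes at ascending addresses are 08 55.
Read back as big-endian, the last byte is least significant, giving 0x0855.

0x0855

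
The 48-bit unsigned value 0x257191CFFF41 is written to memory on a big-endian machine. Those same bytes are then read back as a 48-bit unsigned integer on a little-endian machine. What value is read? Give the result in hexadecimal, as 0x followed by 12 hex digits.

0x41FFCF917125

Stored big-endian, the bytes at ascending addresses are 25 71 91 CF FF 41.
Read back as little-endian, the first byte is least significant, giving 0x41FFCF917125.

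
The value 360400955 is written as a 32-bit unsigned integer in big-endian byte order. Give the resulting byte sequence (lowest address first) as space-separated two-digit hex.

15 7B 48 3B

360400955 in hexadecimal, padded to 32 bits, is 0x157B483B.
Split into bytes (most-significant first): 15 7B 48 3B.
In big-endian order the high byte comes first in memory.
So the memory order matches the most-significant-first order: 15 7B 48 3B.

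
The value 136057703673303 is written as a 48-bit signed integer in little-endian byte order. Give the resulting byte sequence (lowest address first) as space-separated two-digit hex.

D7 AD 18 67 BE 7B

136057703673303 in hexadecimal, padded to 48 bits, is 0x7BBE6718ADD7.
Split into bytes (most-significant first): 7B BE 67 18 AD D7.
In little-endian order the low byte comes first in memory.
So at ascending addresses the bytes are D7 AD 18 67 BE 7B.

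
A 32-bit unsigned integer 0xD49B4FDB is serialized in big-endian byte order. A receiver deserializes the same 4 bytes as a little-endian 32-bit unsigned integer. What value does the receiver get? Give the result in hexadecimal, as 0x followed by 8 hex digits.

0xDB4F9BD4

Stored big-endian, the bytes at ascending addresses are D4 9B 4F DB.
Read back as little-endian, the first byte is least significant, giving 0xDB4F9BD4.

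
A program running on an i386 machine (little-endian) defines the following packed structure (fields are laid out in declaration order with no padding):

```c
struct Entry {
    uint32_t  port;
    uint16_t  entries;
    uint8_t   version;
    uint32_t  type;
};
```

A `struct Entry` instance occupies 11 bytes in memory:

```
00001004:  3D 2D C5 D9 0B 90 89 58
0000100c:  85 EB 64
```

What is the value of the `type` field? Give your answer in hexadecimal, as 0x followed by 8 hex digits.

0x64EB8558

`type` follows `port` (4 B), `entries` (2 B), `version` (1 B), so it starts at offset 4 + 2 + 1 = 7 and occupies 4 bytes.
Bytes at offsets 7..10: 58 85 EB 64.
Little-endian: lowest address holds the least-significant byte.
Reassemble most-significant byte first: 64 EB 85 58 → 0x64EB8558.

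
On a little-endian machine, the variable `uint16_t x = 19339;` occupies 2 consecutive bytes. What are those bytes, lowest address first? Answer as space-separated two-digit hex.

19339 in hexadecimal, padded to 16 bits, is 0x4B8B.
Split into bytes (most-significant first): 4B 8B.
In little-endian order the low byte comes first in memory.
So at ascending addresses the bytes are 8B 4B.

8B 4B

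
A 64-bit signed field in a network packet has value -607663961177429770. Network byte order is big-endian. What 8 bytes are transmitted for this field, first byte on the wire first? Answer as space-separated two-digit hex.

F7 91 24 D8 CB 36 68 F6

Two's complement of -607663961177429770 in 64 bits: 607663961177429770 = 0x086EDB2734C9970A; invert → 0xF79124D8CB3668F5; add 1 → 0xF79124D8CB3668F6.
Split into bytes (most-significant first): F7 91 24 D8 CB 36 68 F6.
Big-endian: lowest address holds the most-significant byte.
So the memory order matches the most-significant-first order: F7 91 24 D8 CB 36 68 F6.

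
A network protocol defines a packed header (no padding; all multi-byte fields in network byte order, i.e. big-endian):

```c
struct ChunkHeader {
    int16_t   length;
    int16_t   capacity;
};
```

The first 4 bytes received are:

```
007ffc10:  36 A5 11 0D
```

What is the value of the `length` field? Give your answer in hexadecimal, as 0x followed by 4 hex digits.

0x36A5

`length` is the first field, at byte offset 0, occupying 2 bytes.
Bytes at offsets 0..1: 36 A5.
Big-endian: lowest address holds the most-significant byte.
The bytes are already most-significant first: 0x36A5.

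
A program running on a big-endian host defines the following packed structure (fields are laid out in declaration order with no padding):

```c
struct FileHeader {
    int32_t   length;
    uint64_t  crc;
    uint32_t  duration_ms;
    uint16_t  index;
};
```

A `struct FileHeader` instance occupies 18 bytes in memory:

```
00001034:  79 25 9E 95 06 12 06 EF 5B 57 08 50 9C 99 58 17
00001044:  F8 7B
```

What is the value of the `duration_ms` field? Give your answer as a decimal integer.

2627295255

`duration_ms` follows `length` (4 B), `crc` (8 B), so it starts at offset 4 + 8 = 12 and occupies 4 bytes.
Bytes at offsets 12..15: 9C 99 58 17.
In big-endian order the high byte comes first in memory.
The bytes are already most-significant first: 0x9C995817.
0x9C995817 = 2627295255.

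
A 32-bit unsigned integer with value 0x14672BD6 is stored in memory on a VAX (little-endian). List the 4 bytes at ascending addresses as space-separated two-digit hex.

Split into bytes (most-significant first): 14 67 2B D6.
In little-endian order the low byte comes first in memory.
So at ascending addresses the bytes are D6 2B 67 14.

D6 2B 67 14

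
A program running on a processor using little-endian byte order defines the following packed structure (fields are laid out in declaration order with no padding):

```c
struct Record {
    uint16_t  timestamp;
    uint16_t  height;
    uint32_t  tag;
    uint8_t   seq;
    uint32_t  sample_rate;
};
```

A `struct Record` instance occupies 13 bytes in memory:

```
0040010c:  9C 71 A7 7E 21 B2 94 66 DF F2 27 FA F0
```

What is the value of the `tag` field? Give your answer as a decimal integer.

`tag` follows `timestamp` (2 B), `height` (2 B), so it starts at offset 2 + 2 = 4 and occupies 4 bytes.
Bytes at offsets 4..7: 21 B2 94 66.
In little-endian order the low byte comes first in memory.
Reassemble most-significant byte first: 66 94 B2 21 → 0x6694B221.
0x6694B221 = 1721020961.

1721020961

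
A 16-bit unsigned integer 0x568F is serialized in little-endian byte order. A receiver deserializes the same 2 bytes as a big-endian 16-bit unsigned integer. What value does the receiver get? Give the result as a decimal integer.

Stored little-endian, the bytes at ascending addresses are 8F 56.
Read back as big-endian, the last byte is least significant, giving 0x8F56.
0x8F56 = 36694.

36694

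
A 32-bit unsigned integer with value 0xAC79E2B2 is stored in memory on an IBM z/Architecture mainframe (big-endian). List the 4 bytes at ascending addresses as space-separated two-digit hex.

AC 79 E2 B2

Split into bytes (most-significant first): AC 79 E2 B2.
Big-endian: lowest address holds the most-significant byte.
So the memory order matches the most-significant-first order: AC 79 E2 B2.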